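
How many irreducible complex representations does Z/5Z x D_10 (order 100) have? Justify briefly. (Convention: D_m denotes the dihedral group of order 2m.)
40

Solution. The number of irreducible complex representations of a finite group equals its number of conjugacy classes. For a direct product, #classes(G x H) = #classes(G) * #classes(H). Z/5Z has 5 classes (abelian), D_10 has 8 classes, so 5 * 8 = 40, so Z/5Z x D_10 (order 100) has exactly 40 irreducible complex representations.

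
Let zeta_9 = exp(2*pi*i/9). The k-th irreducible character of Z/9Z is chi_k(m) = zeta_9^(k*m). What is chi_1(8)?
chi_1(8) = zeta_9^8 = exp(-2*I*pi/9)

Argument: chi_1(8) = zeta_9^(1*8) = zeta_9^8. Since zeta_9^9 = 1, this equals zeta_9^8 = exp(2*pi*i*8/9) = exp(-2*I*pi/9).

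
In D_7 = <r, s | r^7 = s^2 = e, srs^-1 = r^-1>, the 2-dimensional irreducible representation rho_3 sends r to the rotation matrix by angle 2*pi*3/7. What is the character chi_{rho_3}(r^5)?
chi_{rho_3}(r^5) = 2*cos(2*pi*3*5/7) = 2*cos(30*pi/7)

Details: rho_3(r^5) is rotation by angle 2*pi*3*5/7, whose trace is 2*cos(2*pi*3*5/7) = 2*cos(30*pi/7).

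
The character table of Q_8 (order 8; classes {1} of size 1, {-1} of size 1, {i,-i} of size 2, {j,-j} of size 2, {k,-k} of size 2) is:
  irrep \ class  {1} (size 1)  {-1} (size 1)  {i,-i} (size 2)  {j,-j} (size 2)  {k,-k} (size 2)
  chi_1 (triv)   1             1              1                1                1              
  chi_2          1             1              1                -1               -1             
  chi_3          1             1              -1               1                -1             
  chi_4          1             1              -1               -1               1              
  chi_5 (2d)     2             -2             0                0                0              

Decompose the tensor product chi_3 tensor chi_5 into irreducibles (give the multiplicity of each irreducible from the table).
chi_3 tensor chi_5 = chi_5 (all other irreducibles have multiplicity 0).

Working: The character of a tensor product is the pointwise product (chi_3 * chi_5)(C) = chi_3(C) * chi_5(C):
  {1}: (1)*(2), {-1}: (1)*(-2), {i,-i}: (-1)*(0), {j,-j}: (1)*(0), {k,-k}: (-1)*(0)
so (chi_3 * chi_5) takes values
  {1} -> 2, {-1} -> -2, {i,-i} -> 0, {j,-j} -> 0, {k,-k} -> 0.
Now take the inner product of this character with each irreducible chi from the table, <chi_3*chi_5, chi> = (1/8) sum_C |C| (chi_3*chi_5)(C) conj(chi(C)):
  <chi_3*chi_5, chi_1> = (1/8)[1*(2)*conj(1) + 1*(-2)*conj(1) + 2*(0)*conj(1) + 2*(0)*conj(1) + 2*(0)*conj(1)]
      = (1/8)[(2) + (-2) + (0) + (0) + (0)] = 0/8 = 0
  <chi_3*chi_5, chi_2> = (1/8)[1*(2)*conj(1) + 1*(-2)*conj(1) + 2*(0)*conj(1) + 2*(0)*conj(-1) + 2*(0)*conj(-1)]
      = (1/8)[(2) + (-2) + (0) + (0) + (0)] = 0/8 = 0
  <chi_3*chi_5, chi_3> = (1/8)[1*(2)*conj(1) + 1*(-2)*conj(1) + 2*(0)*conj(-1) + 2*(0)*conj(1) + 2*(0)*conj(-1)]
      = (1/8)[(2) + (-2) + (0) + (0) + (0)] = 0/8 = 0
  <chi_3*chi_5, chi_4> = (1/8)[1*(2)*conj(1) + 1*(-2)*conj(1) + 2*(0)*conj(-1) + 2*(0)*conj(-1) + 2*(0)*conj(1)]
      = (1/8)[(2) + (-2) + (0) + (0) + (0)] = 0/8 = 0
  <chi_3*chi_5, chi_5> = (1/8)[1*(2)*conj(2) + 1*(-2)*conj(-2) + 2*(0)*conj(0) + 2*(0)*conj(0) + 2*(0)*conj(0)]
      = (1/8)[(4) + (4) + (0) + (0) + (0)] = 8/8 = 1
Hence the multiplicities are chi_5: 1. Dimension check: dim(chi_3)*dim(chi_5) = 1*2 = 2 and sum (mult * dim) = 1*2 = 2.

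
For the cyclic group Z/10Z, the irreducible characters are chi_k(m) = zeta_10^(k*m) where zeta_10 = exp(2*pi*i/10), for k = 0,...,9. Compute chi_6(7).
chi_6(7) = zeta_10^42 = exp(2*I*pi/5)

Justification: chi_6(7) = zeta_10^(6*7) = zeta_10^42. Since zeta_10^10 = 1, this equals zeta_10^2 = exp(2*pi*i*2/10) = exp(2*I*pi/5).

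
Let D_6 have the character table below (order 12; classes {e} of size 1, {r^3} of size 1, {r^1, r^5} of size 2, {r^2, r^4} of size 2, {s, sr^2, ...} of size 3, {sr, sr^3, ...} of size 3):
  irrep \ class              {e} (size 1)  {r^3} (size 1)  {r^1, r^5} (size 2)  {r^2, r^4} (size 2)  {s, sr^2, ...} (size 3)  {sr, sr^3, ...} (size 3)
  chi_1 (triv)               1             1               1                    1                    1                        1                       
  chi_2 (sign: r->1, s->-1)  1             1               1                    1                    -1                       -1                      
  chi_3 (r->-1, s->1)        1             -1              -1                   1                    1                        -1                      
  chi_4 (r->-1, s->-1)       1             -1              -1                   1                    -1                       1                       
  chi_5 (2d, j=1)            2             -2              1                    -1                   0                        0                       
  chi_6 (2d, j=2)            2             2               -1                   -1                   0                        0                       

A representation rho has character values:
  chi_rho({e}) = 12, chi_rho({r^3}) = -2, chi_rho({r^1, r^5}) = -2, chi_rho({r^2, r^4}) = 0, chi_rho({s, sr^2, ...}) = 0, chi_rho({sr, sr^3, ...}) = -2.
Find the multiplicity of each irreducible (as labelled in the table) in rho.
Multiplicities: chi_1: 0, chi_2: 1, chi_3: 2, chi_4: 1, chi_5: 2, chi_6: 2.

Derivation: Use <chi_rho, chi> = (1/|G|) sum_C |C| * chi_rho(C) * conj(chi(C)) with |G| = 12 for each irreducible chi in the table:
  <chi_rho, chi_1> = (1/12)[1*(12)*conj(1) + 1*(-2)*conj(1) + 2*(-2)*conj(1) + 2*(0)*conj(1) + 3*(0)*conj(1) + 3*(-2)*conj(1)]
      = (1/12)[(12) + (-2) + (-4) + (0) + (0) + (-6)] = 0/12 = 0
  <chi_rho, chi_2> = (1/12)[1*(12)*conj(1) + 1*(-2)*conj(1) + 2*(-2)*conj(1) + 2*(0)*conj(1) + 3*(0)*conj(-1) + 3*(-2)*conj(-1)]
      = (1/12)[(12) + (-2) + (-4) + (0) + (0) + (6)] = 12/12 = 1
  <chi_rho, chi_3> = (1/12)[1*(12)*conj(1) + 1*(-2)*conj(-1) + 2*(-2)*conj(-1) + 2*(0)*conj(1) + 3*(0)*conj(1) + 3*(-2)*conj(-1)]
      = (1/12)[(12) + (2) + (4) + (0) + (0) + (6)] = 24/12 = 2
  <chi_rho, chi_4> = (1/12)[1*(12)*conj(1) + 1*(-2)*conj(-1) + 2*(-2)*conj(-1) + 2*(0)*conj(1) + 3*(0)*conj(-1) + 3*(-2)*conj(1)]
      = (1/12)[(12) + (2) + (4) + (0) + (0) + (-6)] = 12/12 = 1
  <chi_rho, chi_5> = (1/12)[1*(12)*conj(2) + 1*(-2)*conj(-2) + 2*(-2)*conj(1) + 2*(0)*conj(-1) + 3*(0)*conj(0) + 3*(-2)*conj(0)]
      = (1/12)[(24) + (4) + (-4) + (0) + (0) + (0)] = 24/12 = 2
  <chi_rho, chi_6> = (1/12)[1*(12)*conj(2) + 1*(-2)*conj(2) + 2*(-2)*conj(-1) + 2*(0)*conj(-1) + 3*(0)*conj(0) + 3*(-2)*conj(0)]
      = (1/12)[(24) + (-4) + (4) + (0) + (0) + (0)] = 24/12 = 2
Dimension check: dim(rho) = sum (mult * dim) = 0*1 + 1*1 + 2*1 + 1*1 + 2*2 + 2*2 = 12 = chi_rho(e) = 12.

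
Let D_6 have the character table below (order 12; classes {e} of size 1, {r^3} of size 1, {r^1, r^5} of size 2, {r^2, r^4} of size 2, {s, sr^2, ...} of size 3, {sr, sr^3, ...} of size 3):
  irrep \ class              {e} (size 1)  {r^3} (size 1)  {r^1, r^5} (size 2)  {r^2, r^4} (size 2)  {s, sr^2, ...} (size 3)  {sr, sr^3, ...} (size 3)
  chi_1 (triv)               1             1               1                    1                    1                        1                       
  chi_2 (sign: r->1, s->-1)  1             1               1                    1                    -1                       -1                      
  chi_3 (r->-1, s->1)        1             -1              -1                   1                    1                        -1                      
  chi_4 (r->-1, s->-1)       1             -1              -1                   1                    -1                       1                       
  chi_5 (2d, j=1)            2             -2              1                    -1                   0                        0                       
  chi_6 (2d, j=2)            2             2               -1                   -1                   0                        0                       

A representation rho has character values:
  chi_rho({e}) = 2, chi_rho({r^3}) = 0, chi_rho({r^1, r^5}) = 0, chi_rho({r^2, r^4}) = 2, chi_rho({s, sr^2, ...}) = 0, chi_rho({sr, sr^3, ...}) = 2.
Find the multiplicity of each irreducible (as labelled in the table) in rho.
Multiplicities: chi_1: 1, chi_2: 0, chi_3: 0, chi_4: 1, chi_5: 0, chi_6: 0.

Use <chi_rho, chi> = (1/|G|) sum_C |C| * chi_rho(C) * conj(chi(C)) with |G| = 12 for each irreducible chi in the table:
  <chi_rho, chi_1> = (1/12)[1*(2)*conj(1) + 1*(0)*conj(1) + 2*(0)*conj(1) + 2*(2)*conj(1) + 3*(0)*conj(1) + 3*(2)*conj(1)]
      = (1/12)[(2) + (0) + (0) + (4) + (0) + (6)] = 12/12 = 1
  <chi_rho, chi_2> = (1/12)[1*(2)*conj(1) + 1*(0)*conj(1) + 2*(0)*conj(1) + 2*(2)*conj(1) + 3*(0)*conj(-1) + 3*(2)*conj(-1)]
      = (1/12)[(2) + (0) + (0) + (4) + (0) + (-6)] = 0/12 = 0
  <chi_rho, chi_3> = (1/12)[1*(2)*conj(1) + 1*(0)*conj(-1) + 2*(0)*conj(-1) + 2*(2)*conj(1) + 3*(0)*conj(1) + 3*(2)*conj(-1)]
      = (1/12)[(2) + (0) + (0) + (4) + (0) + (-6)] = 0/12 = 0
  <chi_rho, chi_4> = (1/12)[1*(2)*conj(1) + 1*(0)*conj(-1) + 2*(0)*conj(-1) + 2*(2)*conj(1) + 3*(0)*conj(-1) + 3*(2)*conj(1)]
      = (1/12)[(2) + (0) + (0) + (4) + (0) + (6)] = 12/12 = 1
  <chi_rho, chi_5> = (1/12)[1*(2)*conj(2) + 1*(0)*conj(-2) + 2*(0)*conj(1) + 2*(2)*conj(-1) + 3*(0)*conj(0) + 3*(2)*conj(0)]
      = (1/12)[(4) + (0) + (0) + (-4) + (0) + (0)] = 0/12 = 0
  <chi_rho, chi_6> = (1/12)[1*(2)*conj(2) + 1*(0)*conj(2) + 2*(0)*conj(-1) + 2*(2)*conj(-1) + 3*(0)*conj(0) + 3*(2)*conj(0)]
      = (1/12)[(4) + (0) + (0) + (-4) + (0) + (0)] = 0/12 = 0
Dimension check: dim(rho) = sum (mult * dim) = 1*1 + 0*1 + 0*1 + 1*1 + 0*2 + 0*2 = 2 = chi_rho(e) = 2.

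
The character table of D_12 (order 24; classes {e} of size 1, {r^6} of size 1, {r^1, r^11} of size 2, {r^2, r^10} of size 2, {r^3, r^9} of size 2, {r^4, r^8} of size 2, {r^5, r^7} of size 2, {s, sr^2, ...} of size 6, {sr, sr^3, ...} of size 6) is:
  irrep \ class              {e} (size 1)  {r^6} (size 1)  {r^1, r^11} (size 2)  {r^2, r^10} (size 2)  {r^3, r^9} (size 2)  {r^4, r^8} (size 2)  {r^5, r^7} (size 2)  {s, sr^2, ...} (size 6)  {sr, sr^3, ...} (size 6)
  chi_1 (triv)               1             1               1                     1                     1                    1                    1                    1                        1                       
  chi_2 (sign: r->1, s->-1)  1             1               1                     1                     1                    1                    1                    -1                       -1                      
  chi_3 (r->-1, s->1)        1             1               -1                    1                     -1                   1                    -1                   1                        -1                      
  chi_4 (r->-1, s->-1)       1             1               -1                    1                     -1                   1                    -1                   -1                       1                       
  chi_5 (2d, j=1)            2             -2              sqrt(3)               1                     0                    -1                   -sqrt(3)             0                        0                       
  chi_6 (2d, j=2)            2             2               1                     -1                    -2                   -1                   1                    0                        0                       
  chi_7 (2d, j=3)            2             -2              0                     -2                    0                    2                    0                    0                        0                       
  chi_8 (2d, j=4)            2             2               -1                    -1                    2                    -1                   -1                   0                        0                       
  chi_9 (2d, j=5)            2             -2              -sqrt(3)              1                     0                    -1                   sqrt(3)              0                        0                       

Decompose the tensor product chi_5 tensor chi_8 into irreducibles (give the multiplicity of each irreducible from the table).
chi_5 tensor chi_8 = chi_7 + chi_9 (all other irreducibles have multiplicity 0).

Why: The character of a tensor product is the pointwise product (chi_5 * chi_8)(C) = chi_5(C) * chi_8(C):
  {e}: (2)*(2), {r^6}: (-2)*(2), {r^1, r^11}: (sqrt(3))*(-1), {r^2, r^10}: (1)*(-1), {r^3, r^9}: (0)*(2), {r^4, r^8}: (-1)*(-1), {r^5, r^7}: (-sqrt(3))*(-1), {s, sr^2, ...}: (0)*(0), {sr, sr^3, ...}: (0)*(0)
so (chi_5 * chi_8) takes values
  {e} -> 4, {r^6} -> -4, {r^1, r^11} -> -sqrt(3), {r^2, r^10} -> -1, {r^3, r^9} -> 0, {r^4, r^8} -> 1, {r^5, r^7} -> sqrt(3), {s, sr^2, ...} -> 0, {sr, sr^3, ...} -> 0.
Now take the inner product of this character with each irreducible chi from the table, <chi_5*chi_8, chi> = (1/24) sum_C |C| (chi_5*chi_8)(C) conj(chi(C)):
  <chi_5*chi_8, chi_1> = (1/24)[1*(4)*conj(1) + 1*(-4)*conj(1) + 2*(-sqrt(3))*conj(1) + 2*(-1)*conj(1) + 2*(0)*conj(1) + 2*(1)*conj(1) + 2*(sqrt(3))*conj(1) + 6*(0)*conj(1) + 6*(0)*conj(1)]
      = (1/24)[(4) + (-4) + (-2*sqrt(3)) + (-2) + (0) + (2) + (2*sqrt(3)) + (0) + (0)] = 0/24 = 0
  <chi_5*chi_8, chi_2> = (1/24)[1*(4)*conj(1) + 1*(-4)*conj(1) + 2*(-sqrt(3))*conj(1) + 2*(-1)*conj(1) + 2*(0)*conj(1) + 2*(1)*conj(1) + 2*(sqrt(3))*conj(1) + 6*(0)*conj(-1) + 6*(0)*conj(-1)]
      = (1/24)[(4) + (-4) + (-2*sqrt(3)) + (-2) + (0) + (2) + (2*sqrt(3)) + (0) + (0)] = 0/24 = 0
  <chi_5*chi_8, chi_3> = (1/24)[1*(4)*conj(1) + 1*(-4)*conj(1) + 2*(-sqrt(3))*conj(-1) + 2*(-1)*conj(1) + 2*(0)*conj(-1) + 2*(1)*conj(1) + 2*(sqrt(3))*conj(-1) + 6*(0)*conj(1) + 6*(0)*conj(-1)]
      = (1/24)[(4) + (-4) + (2*sqrt(3)) + (-2) + (0) + (2) + (-2*sqrt(3)) + (0) + (0)] = 0/24 = 0
  <chi_5*chi_8, chi_4> = (1/24)[1*(4)*conj(1) + 1*(-4)*conj(1) + 2*(-sqrt(3))*conj(-1) + 2*(-1)*conj(1) + 2*(0)*conj(-1) + 2*(1)*conj(1) + 2*(sqrt(3))*conj(-1) + 6*(0)*conj(-1) + 6*(0)*conj(1)]
      = (1/24)[(4) + (-4) + (2*sqrt(3)) + (-2) + (0) + (2) + (-2*sqrt(3)) + (0) + (0)] = 0/24 = 0
  <chi_5*chi_8, chi_5> = (1/24)[1*(4)*conj(2) + 1*(-4)*conj(-2) + 2*(-sqrt(3))*conj(sqrt(3)) + 2*(-1)*conj(1) + 2*(0)*conj(0) + 2*(1)*conj(-1) + 2*(sqrt(3))*conj(-sqrt(3)) + 6*(0)*conj(0) + 6*(0)*conj(0)]
      = (1/24)[(8) + (8) + (-6) + (-2) + (0) + (-2) + (-6) + (0) + (0)] = 0/24 = 0
  <chi_5*chi_8, chi_6> = (1/24)[1*(4)*conj(2) + 1*(-4)*conj(2) + 2*(-sqrt(3))*conj(1) + 2*(-1)*conj(-1) + 2*(0)*conj(-2) + 2*(1)*conj(-1) + 2*(sqrt(3))*conj(1) + 6*(0)*conj(0) + 6*(0)*conj(0)]
      = (1/24)[(8) + (-8) + (-2*sqrt(3)) + (2) + (0) + (-2) + (2*sqrt(3)) + (0) + (0)] = 0/24 = 0
  <chi_5*chi_8, chi_7> = (1/24)[1*(4)*conj(2) + 1*(-4)*conj(-2) + 2*(-sqrt(3))*conj(0) + 2*(-1)*conj(-2) + 2*(0)*conj(0) + 2*(1)*conj(2) + 2*(sqrt(3))*conj(0) + 6*(0)*conj(0) + 6*(0)*conj(0)]
      = (1/24)[(8) + (8) + (0) + (4) + (0) + (4) + (0) + (0) + (0)] = 24/24 = 1
  <chi_5*chi_8, chi_8> = (1/24)[1*(4)*conj(2) + 1*(-4)*conj(2) + 2*(-sqrt(3))*conj(-1) + 2*(-1)*conj(-1) + 2*(0)*conj(2) + 2*(1)*conj(-1) + 2*(sqrt(3))*conj(-1) + 6*(0)*conj(0) + 6*(0)*conj(0)]
      = (1/24)[(8) + (-8) + (2*sqrt(3)) + (2) + (0) + (-2) + (-2*sqrt(3)) + (0) + (0)] = 0/24 = 0
  <chi_5*chi_8, chi_9> = (1/24)[1*(4)*conj(2) + 1*(-4)*conj(-2) + 2*(-sqrt(3))*conj(-sqrt(3)) + 2*(-1)*conj(1) + 2*(0)*conj(0) + 2*(1)*conj(-1) + 2*(sqrt(3))*conj(sqrt(3)) + 6*(0)*conj(0) + 6*(0)*conj(0)]
      = (1/24)[(8) + (8) + (6) + (-2) + (0) + (-2) + (6) + (0) + (0)] = 24/24 = 1
Hence the multiplicities are chi_7: 1, chi_9: 1. Dimension check: dim(chi_5)*dim(chi_8) = 2*2 = 4 and sum (mult * dim) = 1*2 + 1*2 = 4.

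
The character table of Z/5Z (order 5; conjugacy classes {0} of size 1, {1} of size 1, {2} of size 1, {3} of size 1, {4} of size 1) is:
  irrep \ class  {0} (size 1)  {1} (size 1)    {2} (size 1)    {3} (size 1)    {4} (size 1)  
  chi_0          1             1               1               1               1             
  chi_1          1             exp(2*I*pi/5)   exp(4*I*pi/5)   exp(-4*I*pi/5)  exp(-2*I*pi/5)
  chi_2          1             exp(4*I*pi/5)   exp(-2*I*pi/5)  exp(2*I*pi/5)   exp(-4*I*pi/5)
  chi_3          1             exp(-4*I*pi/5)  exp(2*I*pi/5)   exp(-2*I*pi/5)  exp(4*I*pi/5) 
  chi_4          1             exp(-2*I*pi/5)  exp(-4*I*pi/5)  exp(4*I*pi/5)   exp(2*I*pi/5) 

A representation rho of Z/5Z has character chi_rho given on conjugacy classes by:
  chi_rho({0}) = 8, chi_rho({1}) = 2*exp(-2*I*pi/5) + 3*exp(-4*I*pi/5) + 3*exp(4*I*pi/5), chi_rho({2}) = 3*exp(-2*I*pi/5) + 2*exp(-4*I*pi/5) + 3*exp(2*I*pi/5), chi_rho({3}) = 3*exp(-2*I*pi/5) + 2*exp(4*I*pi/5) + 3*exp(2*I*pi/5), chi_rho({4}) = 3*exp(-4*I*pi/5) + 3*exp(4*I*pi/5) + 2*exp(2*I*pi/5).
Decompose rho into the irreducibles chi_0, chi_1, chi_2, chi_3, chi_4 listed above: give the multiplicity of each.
Multiplicities: chi_0: 0, chi_1: 0, chi_2: 3, chi_3: 3, chi_4: 2.

Reasoning: Use <chi_rho, chi> = (1/|G|) sum_C |C| * chi_rho(C) * conj(chi(C)) with |G| = 5 for each irreducible chi in the table:
  <chi_rho, chi_0> = (1/5)[1*(8)*conj(1) + 1*(2*exp(-2*I*pi/5) + 3*exp(-4*I*pi/5) + 3*exp(4*I*pi/5))*conj(1) + 1*(3*exp(-2*I*pi/5) + 2*exp(-4*I*pi/5) + 3*exp(2*I*pi/5))*conj(1) + 1*(3*exp(-2*I*pi/5) + 2*exp(4*I*pi/5) + 3*exp(2*I*pi/5))*conj(1) + 1*(3*exp(-4*I*pi/5) + 3*exp(4*I*pi/5) + 2*exp(2*I*pi/5))*conj(1)]
      = (1/5)[(8) + (2*exp(-2*I*pi/5) + 3*exp(-4*I*pi/5) + 3*exp(4*I*pi/5)) + (3*exp(-2*I*pi/5) + 2*exp(-4*I*pi/5) + 3*exp(2*I*pi/5)) + (3*exp(-2*I*pi/5) + 2*exp(4*I*pi/5) + 3*exp(2*I*pi/5)) + (3*exp(-4*I*pi/5) + 3*exp(4*I*pi/5) + 2*exp(2*I*pi/5))] = 0/5 = 0
  <chi_rho, chi_1> = (1/5)[1*(8)*conj(1) + 1*(2*exp(-2*I*pi/5) + 3*exp(-4*I*pi/5) + 3*exp(4*I*pi/5))*conj(exp(2*I*pi/5)) + 1*(3*exp(-2*I*pi/5) + 2*exp(-4*I*pi/5) + 3*exp(2*I*pi/5))*conj(exp(4*I*pi/5)) + 1*(3*exp(-2*I*pi/5) + 2*exp(4*I*pi/5) + 3*exp(2*I*pi/5))*conj(exp(-4*I*pi/5)) + 1*(3*exp(-4*I*pi/5) + 3*exp(4*I*pi/5) + 2*exp(2*I*pi/5))*conj(exp(-2*I*pi/5))]
      = (1/5)[(8) + (2*exp(-4*I*pi/5) + 3*exp(4*I*pi/5) + 3*exp(2*I*pi/5)) + (3*exp(-2*I*pi/5) + 3*exp(4*I*pi/5) + 2*exp(2*I*pi/5)) + (2*exp(-2*I*pi/5) + 3*exp(-4*I*pi/5) + 3*exp(2*I*pi/5)) + (3*exp(-2*I*pi/5) + 3*exp(-4*I*pi/5) + 2*exp(4*I*pi/5))] = 0/5 = 0
  <chi_rho, chi_2> = (1/5)[1*(8)*conj(1) + 1*(2*exp(-2*I*pi/5) + 3*exp(-4*I*pi/5) + 3*exp(4*I*pi/5))*conj(exp(4*I*pi/5)) + 1*(3*exp(-2*I*pi/5) + 2*exp(-4*I*pi/5) + 3*exp(2*I*pi/5))*conj(exp(-2*I*pi/5)) + 1*(3*exp(-2*I*pi/5) + 2*exp(4*I*pi/5) + 3*exp(2*I*pi/5))*conj(exp(2*I*pi/5)) + 1*(3*exp(-4*I*pi/5) + 3*exp(4*I*pi/5) + 2*exp(2*I*pi/5))*conj(exp(-4*I*pi/5))]
      = (1/5)[(8) + (3 + 2*exp(4*I*pi/5) + 3*exp(2*I*pi/5)) + (3 + 2*exp(-2*I*pi/5) + 3*exp(4*I*pi/5)) + (3 + 3*exp(-4*I*pi/5) + 2*exp(2*I*pi/5)) + (3 + 3*exp(-2*I*pi/5) + 2*exp(-4*I*pi/5))] = 15/5 = 3
  <chi_rho, chi_3> = (1/5)[1*(8)*conj(1) + 1*(2*exp(-2*I*pi/5) + 3*exp(-4*I*pi/5) + 3*exp(4*I*pi/5))*conj(exp(-4*I*pi/5)) + 1*(3*exp(-2*I*pi/5) + 2*exp(-4*I*pi/5) + 3*exp(2*I*pi/5))*conj(exp(2*I*pi/5)) + 1*(3*exp(-2*I*pi/5) + 2*exp(4*I*pi/5) + 3*exp(2*I*pi/5))*conj(exp(-2*I*pi/5)) + 1*(3*exp(-4*I*pi/5) + 3*exp(4*I*pi/5) + 2*exp(2*I*pi/5))*conj(exp(4*I*pi/5))]
      = (1/5)[(8) + (3 + 3*exp(-2*I*pi/5) + 2*exp(2*I*pi/5)) + (3 + 3*exp(-4*I*pi/5) + 2*exp(4*I*pi/5)) + (3 + 2*exp(-4*I*pi/5) + 3*exp(4*I*pi/5)) + (3 + 2*exp(-2*I*pi/5) + 3*exp(2*I*pi/5))] = 15/5 = 3
  <chi_rho, chi_4> = (1/5)[1*(8)*conj(1) + 1*(2*exp(-2*I*pi/5) + 3*exp(-4*I*pi/5) + 3*exp(4*I*pi/5))*conj(exp(-2*I*pi/5)) + 1*(3*exp(-2*I*pi/5) + 2*exp(-4*I*pi/5) + 3*exp(2*I*pi/5))*conj(exp(-4*I*pi/5)) + 1*(3*exp(-2*I*pi/5) + 2*exp(4*I*pi/5) + 3*exp(2*I*pi/5))*conj(exp(4*I*pi/5)) + 1*(3*exp(-4*I*pi/5) + 3*exp(4*I*pi/5) + 2*exp(2*I*pi/5))*conj(exp(2*I*pi/5))]
      = (1/5)[(8) + (2 + 3*exp(-2*I*pi/5) + 3*exp(-4*I*pi/5)) + (2 + 3*exp(-4*I*pi/5) + 3*exp(2*I*pi/5)) + (2 + 3*exp(-2*I*pi/5) + 3*exp(4*I*pi/5)) + (2 + 3*exp(4*I*pi/5) + 3*exp(2*I*pi/5))] = 10/5 = 2
(Exp terms are combined using exp(i*s)*conj(exp(i*t)) = exp(i*(s-t)), and sums of them are collapsed using the identity that for every m > 1 the m distinct m-th roots of unity sum to 0, e.g. 1 + exp(2*I*pi/3) + exp(-2*I*pi/3) = 0.)
Dimension check: dim(rho) = sum (mult * dim) = 0*1 + 0*1 + 3*1 + 3*1 + 2*1 = 8 = chi_rho(e) = 8.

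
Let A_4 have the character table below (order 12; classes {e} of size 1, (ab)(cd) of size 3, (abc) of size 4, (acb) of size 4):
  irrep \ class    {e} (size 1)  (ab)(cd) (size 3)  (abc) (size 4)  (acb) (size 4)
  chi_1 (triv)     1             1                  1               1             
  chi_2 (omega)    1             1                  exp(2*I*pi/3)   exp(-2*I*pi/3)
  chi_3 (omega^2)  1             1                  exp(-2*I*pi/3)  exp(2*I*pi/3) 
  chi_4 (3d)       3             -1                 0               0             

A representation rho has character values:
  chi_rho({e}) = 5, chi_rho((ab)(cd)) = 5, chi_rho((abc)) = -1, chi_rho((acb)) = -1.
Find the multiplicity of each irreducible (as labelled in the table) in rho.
Multiplicities: chi_1: 1, chi_2: 2, chi_3: 2, chi_4: 0.

Solution. Use <chi_rho, chi> = (1/|G|) sum_C |C| * chi_rho(C) * conj(chi(C)) with |G| = 12 for each irreducible chi in the table:
  <chi_rho, chi_1> = (1/12)[1*(5)*conj(1) + 3*(5)*conj(1) + 4*(-1)*conj(1) + 4*(-1)*conj(1)]
      = (1/12)[(5) + (15) + (-4) + (-4)] = 12/12 = 1
  <chi_rho, chi_2> = (1/12)[1*(5)*conj(1) + 3*(5)*conj(1) + 4*(-1)*conj(exp(2*I*pi/3)) + 4*(-1)*conj(exp(-2*I*pi/3))]
      = (1/12)[(5) + (15) + (8 + 4*exp(-2*I*pi/3) + 8*exp(2*I*pi/3)) + (8 + 8*exp(-2*I*pi/3) + 4*exp(2*I*pi/3))] = 24/12 = 2
  <chi_rho, chi_3> = (1/12)[1*(5)*conj(1) + 3*(5)*conj(1) + 4*(-1)*conj(exp(-2*I*pi/3)) + 4*(-1)*conj(exp(2*I*pi/3))]
      = (1/12)[(5) + (15) + (8 + 8*exp(-2*I*pi/3) + 4*exp(2*I*pi/3)) + (8 + 4*exp(-2*I*pi/3) + 8*exp(2*I*pi/3))] = 24/12 = 2
  <chi_rho, chi_4> = (1/12)[1*(5)*conj(3) + 3*(5)*conj(-1) + 4*(-1)*conj(0) + 4*(-1)*conj(0)]
      = (1/12)[(15) + (-15) + (0) + (0)] = 0/12 = 0
(Exp terms are combined using exp(i*s)*conj(exp(i*t)) = exp(i*(s-t)), and sums of them are collapsed using the identity that for every m > 1 the m distinct m-th roots of unity sum to 0, e.g. 1 + exp(2*I*pi/3) + exp(-2*I*pi/3) = 0.)
Dimension check: dim(rho) = sum (mult * dim) = 1*1 + 2*1 + 2*1 + 0*3 = 5 = chi_rho(e) = 5.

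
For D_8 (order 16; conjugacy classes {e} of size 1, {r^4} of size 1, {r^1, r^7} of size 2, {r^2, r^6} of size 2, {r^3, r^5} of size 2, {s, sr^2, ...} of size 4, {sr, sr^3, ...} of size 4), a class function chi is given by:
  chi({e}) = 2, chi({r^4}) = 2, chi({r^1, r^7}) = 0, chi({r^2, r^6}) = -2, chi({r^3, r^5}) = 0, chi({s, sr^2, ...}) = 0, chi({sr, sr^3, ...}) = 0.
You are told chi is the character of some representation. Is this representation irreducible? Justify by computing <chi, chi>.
Irreducible: <chi, chi> = 1.

<chi, chi> = (1/|G|) sum_C |C| * |chi(C)|^2 = (1/16)[1*|2|^2 + 1*|2|^2 + 2*|0|^2 + 2*|-2|^2 + 2*|0|^2 + 4*|0|^2 + 4*|0|^2]
  = (1/16)[(4) + (4) + (0) + (8) + (0) + (0) + (0)] = 16/16 = 1.
A character is irreducible iff <chi, chi> = 1, so this representation is irreducible.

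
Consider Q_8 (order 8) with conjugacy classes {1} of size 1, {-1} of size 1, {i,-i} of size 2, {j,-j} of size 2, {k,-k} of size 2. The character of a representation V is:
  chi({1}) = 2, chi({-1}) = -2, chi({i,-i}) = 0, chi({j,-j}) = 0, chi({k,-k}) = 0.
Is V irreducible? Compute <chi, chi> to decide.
Irreducible: <chi, chi> = 1.

Argument: <chi, chi> = (1/|G|) sum_C |C| * |chi(C)|^2 = (1/8)[1*|2|^2 + 1*|-2|^2 + 2*|0|^2 + 2*|0|^2 + 2*|0|^2]
  = (1/8)[(4) + (4) + (0) + (0) + (0)] = 8/8 = 1.
A character is irreducible iff <chi, chi> = 1, so this representation is irreducible.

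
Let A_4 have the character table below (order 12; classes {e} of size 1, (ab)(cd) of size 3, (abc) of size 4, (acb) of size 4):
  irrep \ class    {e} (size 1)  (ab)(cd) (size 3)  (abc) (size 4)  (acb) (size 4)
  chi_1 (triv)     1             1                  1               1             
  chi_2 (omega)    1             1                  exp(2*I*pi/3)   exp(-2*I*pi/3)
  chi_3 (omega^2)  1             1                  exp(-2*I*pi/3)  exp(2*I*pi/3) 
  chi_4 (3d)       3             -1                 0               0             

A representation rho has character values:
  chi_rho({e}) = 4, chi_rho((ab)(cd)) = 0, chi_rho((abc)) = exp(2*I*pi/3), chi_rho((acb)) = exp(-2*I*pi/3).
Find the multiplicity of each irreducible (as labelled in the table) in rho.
Multiplicities: chi_1: 0, chi_2: 1, chi_3: 0, chi_4: 1.

Details: Use <chi_rho, chi> = (1/|G|) sum_C |C| * chi_rho(C) * conj(chi(C)) with |G| = 12 for each irreducible chi in the table:
  <chi_rho, chi_1> = (1/12)[1*(4)*conj(1) + 3*(0)*conj(1) + 4*(exp(2*I*pi/3))*conj(1) + 4*(exp(-2*I*pi/3))*conj(1)]
      = (1/12)[(4) + (0) + (4*exp(2*I*pi/3)) + (4*exp(-2*I*pi/3))] = 0/12 = 0
  <chi_rho, chi_2> = (1/12)[1*(4)*conj(1) + 3*(0)*conj(1) + 4*(exp(2*I*pi/3))*conj(exp(2*I*pi/3)) + 4*(exp(-2*I*pi/3))*conj(exp(-2*I*pi/3))]
      = (1/12)[(4) + (0) + (4) + (4)] = 12/12 = 1
  <chi_rho, chi_3> = (1/12)[1*(4)*conj(1) + 3*(0)*conj(1) + 4*(exp(2*I*pi/3))*conj(exp(-2*I*pi/3)) + 4*(exp(-2*I*pi/3))*conj(exp(2*I*pi/3))]
      = (1/12)[(4) + (0) + (4*exp(-2*I*pi/3)) + (4*exp(2*I*pi/3))] = 0/12 = 0
  <chi_rho, chi_4> = (1/12)[1*(4)*conj(3) + 3*(0)*conj(-1) + 4*(exp(2*I*pi/3))*conj(0) + 4*(exp(-2*I*pi/3))*conj(0)]
      = (1/12)[(12) + (0) + (0) + (0)] = 12/12 = 1
(Exp terms are combined using exp(i*s)*conj(exp(i*t)) = exp(i*(s-t)), and sums of them are collapsed using the identity that for every m > 1 the m distinct m-th roots of unity sum to 0, e.g. 1 + exp(2*I*pi/3) + exp(-2*I*pi/3) = 0.)
Dimension check: dim(rho) = sum (mult * dim) = 0*1 + 1*1 + 0*1 + 1*3 = 4 = chi_rho(e) = 4.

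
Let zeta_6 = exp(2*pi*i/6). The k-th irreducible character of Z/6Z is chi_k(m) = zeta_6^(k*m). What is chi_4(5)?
chi_4(5) = zeta_6^20 = exp(2*I*pi/3)

Working: chi_4(5) = zeta_6^(4*5) = zeta_6^20. Since zeta_6^6 = 1, this equals zeta_6^2 = exp(2*pi*i*2/6) = exp(2*I*pi/3).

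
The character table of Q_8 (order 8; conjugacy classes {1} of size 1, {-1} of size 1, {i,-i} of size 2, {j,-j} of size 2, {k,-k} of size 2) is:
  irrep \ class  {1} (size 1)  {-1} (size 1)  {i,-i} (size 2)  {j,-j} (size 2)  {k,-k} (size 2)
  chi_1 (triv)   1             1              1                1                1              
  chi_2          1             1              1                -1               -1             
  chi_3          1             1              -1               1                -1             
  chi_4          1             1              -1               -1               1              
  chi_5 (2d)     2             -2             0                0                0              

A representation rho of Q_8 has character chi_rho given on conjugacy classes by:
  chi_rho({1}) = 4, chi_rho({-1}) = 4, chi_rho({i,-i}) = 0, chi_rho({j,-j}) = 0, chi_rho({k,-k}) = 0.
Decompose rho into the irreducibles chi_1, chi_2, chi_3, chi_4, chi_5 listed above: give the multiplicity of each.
Multiplicities: chi_1: 1, chi_2: 1, chi_3: 1, chi_4: 1, chi_5: 0.

Solution. Use <chi_rho, chi> = (1/|G|) sum_C |C| * chi_rho(C) * conj(chi(C)) with |G| = 8 for each irreducible chi in the table:
  <chi_rho, chi_1> = (1/8)[1*(4)*conj(1) + 1*(4)*conj(1) + 2*(0)*conj(1) + 2*(0)*conj(1) + 2*(0)*conj(1)]
      = (1/8)[(4) + (4) + (0) + (0) + (0)] = 8/8 = 1
  <chi_rho, chi_2> = (1/8)[1*(4)*conj(1) + 1*(4)*conj(1) + 2*(0)*conj(1) + 2*(0)*conj(-1) + 2*(0)*conj(-1)]
      = (1/8)[(4) + (4) + (0) + (0) + (0)] = 8/8 = 1
  <chi_rho, chi_3> = (1/8)[1*(4)*conj(1) + 1*(4)*conj(1) + 2*(0)*conj(-1) + 2*(0)*conj(1) + 2*(0)*conj(-1)]
      = (1/8)[(4) + (4) + (0) + (0) + (0)] = 8/8 = 1
  <chi_rho, chi_4> = (1/8)[1*(4)*conj(1) + 1*(4)*conj(1) + 2*(0)*conj(-1) + 2*(0)*conj(-1) + 2*(0)*conj(1)]
      = (1/8)[(4) + (4) + (0) + (0) + (0)] = 8/8 = 1
  <chi_rho, chi_5> = (1/8)[1*(4)*conj(2) + 1*(4)*conj(-2) + 2*(0)*conj(0) + 2*(0)*conj(0) + 2*(0)*conj(0)]
      = (1/8)[(8) + (-8) + (0) + (0) + (0)] = 0/8 = 0
Dimension check: dim(rho) = sum (mult * dim) = 1*1 + 1*1 + 1*1 + 1*1 + 0*2 = 4 = chi_rho(e) = 4.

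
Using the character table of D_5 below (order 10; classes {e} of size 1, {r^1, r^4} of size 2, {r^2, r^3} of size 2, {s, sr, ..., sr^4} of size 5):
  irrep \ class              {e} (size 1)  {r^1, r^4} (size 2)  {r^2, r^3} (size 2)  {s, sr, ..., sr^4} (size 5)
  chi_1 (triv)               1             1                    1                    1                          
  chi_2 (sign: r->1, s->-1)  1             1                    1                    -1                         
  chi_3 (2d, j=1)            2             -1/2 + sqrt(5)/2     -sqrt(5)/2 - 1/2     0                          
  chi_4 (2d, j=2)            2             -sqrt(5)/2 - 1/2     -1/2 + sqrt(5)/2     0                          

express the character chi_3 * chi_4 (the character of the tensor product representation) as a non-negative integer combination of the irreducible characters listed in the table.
chi_3 tensor chi_4 = chi_3 + chi_4 (all other irreducibles have multiplicity 0).

The character of a tensor product is the pointwise product (chi_3 * chi_4)(C) = chi_3(C) * chi_4(C):
  {e}: (2)*(2), {r^1, r^4}: (-1/2 + sqrt(5)/2)*(-sqrt(5)/2 - 1/2), {r^2, r^3}: (-sqrt(5)/2 - 1/2)*(-1/2 + sqrt(5)/2), {s, sr, ..., sr^4}: (0)*(0)
so (chi_3 * chi_4) takes values
  {e} -> 4, {r^1, r^4} -> -1, {r^2, r^3} -> -1, {s, sr, ..., sr^4} -> 0.
Now take the inner product of this character with each irreducible chi from the table, <chi_3*chi_4, chi> = (1/10) sum_C |C| (chi_3*chi_4)(C) conj(chi(C)):
  <chi_3*chi_4, chi_1> = (1/10)[1*(4)*conj(1) + 2*(-1)*conj(1) + 2*(-1)*conj(1) + 5*(0)*conj(1)]
      = (1/10)[(4) + (-2) + (-2) + (0)] = 0/10 = 0
  <chi_3*chi_4, chi_2> = (1/10)[1*(4)*conj(1) + 2*(-1)*conj(1) + 2*(-1)*conj(1) + 5*(0)*conj(-1)]
      = (1/10)[(4) + (-2) + (-2) + (0)] = 0/10 = 0
  <chi_3*chi_4, chi_3> = (1/10)[1*(4)*conj(2) + 2*(-1)*conj(-1/2 + sqrt(5)/2) + 2*(-1)*conj(-sqrt(5)/2 - 1/2) + 5*(0)*conj(0)]
      = (1/10)[(8) + (1 - sqrt(5)) + (1 + sqrt(5)) + (0)] = 10/10 = 1
  <chi_3*chi_4, chi_4> = (1/10)[1*(4)*conj(2) + 2*(-1)*conj(-sqrt(5)/2 - 1/2) + 2*(-1)*conj(-1/2 + sqrt(5)/2) + 5*(0)*conj(0)]
      = (1/10)[(8) + (1 + sqrt(5)) + (1 - sqrt(5)) + (0)] = 10/10 = 1
Hence the multiplicities are chi_3: 1, chi_4: 1. Dimension check: dim(chi_3)*dim(chi_4) = 2*2 = 4 and sum (mult * dim) = 1*2 + 1*2 = 4.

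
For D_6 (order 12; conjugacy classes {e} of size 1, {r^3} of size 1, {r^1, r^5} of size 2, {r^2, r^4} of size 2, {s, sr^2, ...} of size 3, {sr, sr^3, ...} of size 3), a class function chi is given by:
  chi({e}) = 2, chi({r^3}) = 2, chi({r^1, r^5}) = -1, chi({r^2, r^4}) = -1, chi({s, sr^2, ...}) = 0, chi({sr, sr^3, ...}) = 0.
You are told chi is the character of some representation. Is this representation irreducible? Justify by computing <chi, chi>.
Irreducible: <chi, chi> = 1.

Solution. <chi, chi> = (1/|G|) sum_C |C| * |chi(C)|^2 = (1/12)[1*|2|^2 + 1*|2|^2 + 2*|-1|^2 + 2*|-1|^2 + 3*|0|^2 + 3*|0|^2]
  = (1/12)[(4) + (4) + (2) + (2) + (0) + (0)] = 12/12 = 1.
A character is irreducible iff <chi, chi> = 1, so this representation is irreducible.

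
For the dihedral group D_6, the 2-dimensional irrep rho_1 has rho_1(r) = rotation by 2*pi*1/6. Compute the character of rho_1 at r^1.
chi_{rho_1}(r^1) = 2*cos(2*pi*1*1/6) = 1

Solution. rho_1(r^1) is rotation by angle 2*pi*1*1/6, whose trace is 2*cos(2*pi*1*1/6) = 1.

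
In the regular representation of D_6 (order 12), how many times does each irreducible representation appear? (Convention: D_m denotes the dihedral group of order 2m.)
Each irreducible V_i of dimension d_i appears with multiplicity d_i, i.e. rho_reg = (direct sum over all irreducibles V_i) d_i V_i. The irreducible dimensions for D_6 are 1, 1, 1, 1, 2, 2: 4 irreducibles of dimension 1, each with multiplicity 1; 2 irreducibles of dimension 2, each with multiplicity 2. Total dimension 4*1*1 + 2*2*2 = 12 = |G|.

Reasoning: General theorem: in the regular representation of a finite group G, each irreducible appears with multiplicity equal to its dimension. Check: dim(rho_reg) = sum d_i^2 = 1 + 1 + 1 + 1 + 4 + 4 = 12 = |G|.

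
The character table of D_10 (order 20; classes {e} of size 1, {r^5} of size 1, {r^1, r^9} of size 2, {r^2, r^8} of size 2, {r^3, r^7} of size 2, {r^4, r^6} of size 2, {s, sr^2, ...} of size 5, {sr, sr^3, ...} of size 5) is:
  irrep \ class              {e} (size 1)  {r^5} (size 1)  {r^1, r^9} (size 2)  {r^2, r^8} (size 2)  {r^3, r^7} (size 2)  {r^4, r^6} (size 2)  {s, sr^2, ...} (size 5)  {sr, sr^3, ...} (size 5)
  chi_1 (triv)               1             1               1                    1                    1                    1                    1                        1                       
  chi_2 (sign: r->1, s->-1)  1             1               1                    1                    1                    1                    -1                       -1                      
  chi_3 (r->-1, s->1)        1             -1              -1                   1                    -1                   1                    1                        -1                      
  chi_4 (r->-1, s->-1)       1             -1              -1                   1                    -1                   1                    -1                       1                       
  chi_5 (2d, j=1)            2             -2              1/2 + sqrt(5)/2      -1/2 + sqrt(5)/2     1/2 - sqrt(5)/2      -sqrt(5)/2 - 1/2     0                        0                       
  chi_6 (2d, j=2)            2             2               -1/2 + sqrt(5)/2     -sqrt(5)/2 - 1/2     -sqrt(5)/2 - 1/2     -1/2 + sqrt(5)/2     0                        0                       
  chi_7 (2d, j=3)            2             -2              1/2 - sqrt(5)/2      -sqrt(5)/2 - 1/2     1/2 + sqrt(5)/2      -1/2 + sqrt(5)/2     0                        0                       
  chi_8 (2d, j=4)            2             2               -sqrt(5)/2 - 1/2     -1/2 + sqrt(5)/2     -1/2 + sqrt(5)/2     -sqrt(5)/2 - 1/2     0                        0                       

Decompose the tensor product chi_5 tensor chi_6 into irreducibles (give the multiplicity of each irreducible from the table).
chi_5 tensor chi_6 = chi_5 + chi_7 (all other irreducibles have multiplicity 0).

Solution. The character of a tensor product is the pointwise product (chi_5 * chi_6)(C) = chi_5(C) * chi_6(C):
  {e}: (2)*(2), {r^5}: (-2)*(2), {r^1, r^9}: (1/2 + sqrt(5)/2)*(-1/2 + sqrt(5)/2), {r^2, r^8}: (-1/2 + sqrt(5)/2)*(-sqrt(5)/2 - 1/2), {r^3, r^7}: (1/2 - sqrt(5)/2)*(-sqrt(5)/2 - 1/2), {r^4, r^6}: (-sqrt(5)/2 - 1/2)*(-1/2 + sqrt(5)/2), {s, sr^2, ...}: (0)*(0), {sr, sr^3, ...}: (0)*(0)
so (chi_5 * chi_6) takes values
  {e} -> 4, {r^5} -> -4, {r^1, r^9} -> 1, {r^2, r^8} -> -1, {r^3, r^7} -> 1, {r^4, r^6} -> -1, {s, sr^2, ...} -> 0, {sr, sr^3, ...} -> 0.
Now take the inner product of this character with each irreducible chi from the table, <chi_5*chi_6, chi> = (1/20) sum_C |C| (chi_5*chi_6)(C) conj(chi(C)):
  <chi_5*chi_6, chi_1> = (1/20)[1*(4)*conj(1) + 1*(-4)*conj(1) + 2*(1)*conj(1) + 2*(-1)*conj(1) + 2*(1)*conj(1) + 2*(-1)*conj(1) + 5*(0)*conj(1) + 5*(0)*conj(1)]
      = (1/20)[(4) + (-4) + (2) + (-2) + (2) + (-2) + (0) + (0)] = 0/20 = 0
  <chi_5*chi_6, chi_2> = (1/20)[1*(4)*conj(1) + 1*(-4)*conj(1) + 2*(1)*conj(1) + 2*(-1)*conj(1) + 2*(1)*conj(1) + 2*(-1)*conj(1) + 5*(0)*conj(-1) + 5*(0)*conj(-1)]
      = (1/20)[(4) + (-4) + (2) + (-2) + (2) + (-2) + (0) + (0)] = 0/20 = 0
  <chi_5*chi_6, chi_3> = (1/20)[1*(4)*conj(1) + 1*(-4)*conj(-1) + 2*(1)*conj(-1) + 2*(-1)*conj(1) + 2*(1)*conj(-1) + 2*(-1)*conj(1) + 5*(0)*conj(1) + 5*(0)*conj(-1)]
      = (1/20)[(4) + (4) + (-2) + (-2) + (-2) + (-2) + (0) + (0)] = 0/20 = 0
  <chi_5*chi_6, chi_4> = (1/20)[1*(4)*conj(1) + 1*(-4)*conj(-1) + 2*(1)*conj(-1) + 2*(-1)*conj(1) + 2*(1)*conj(-1) + 2*(-1)*conj(1) + 5*(0)*conj(-1) + 5*(0)*conj(1)]
      = (1/20)[(4) + (4) + (-2) + (-2) + (-2) + (-2) + (0) + (0)] = 0/20 = 0
  <chi_5*chi_6, chi_5> = (1/20)[1*(4)*conj(2) + 1*(-4)*conj(-2) + 2*(1)*conj(1/2 + sqrt(5)/2) + 2*(-1)*conj(-1/2 + sqrt(5)/2) + 2*(1)*conj(1/2 - sqrt(5)/2) + 2*(-1)*conj(-sqrt(5)/2 - 1/2) + 5*(0)*conj(0) + 5*(0)*conj(0)]
      = (1/20)[(8) + (8) + (1 + sqrt(5)) + (1 - sqrt(5)) + (1 - sqrt(5)) + (1 + sqrt(5)) + (0) + (0)] = 20/20 = 1
  <chi_5*chi_6, chi_6> = (1/20)[1*(4)*conj(2) + 1*(-4)*conj(2) + 2*(1)*conj(-1/2 + sqrt(5)/2) + 2*(-1)*conj(-sqrt(5)/2 - 1/2) + 2*(1)*conj(-sqrt(5)/2 - 1/2) + 2*(-1)*conj(-1/2 + sqrt(5)/2) + 5*(0)*conj(0) + 5*(0)*conj(0)]
      = (1/20)[(8) + (-8) + (-1 + sqrt(5)) + (1 + sqrt(5)) + (-sqrt(5) - 1) + (1 - sqrt(5)) + (0) + (0)] = 0/20 = 0
  <chi_5*chi_6, chi_7> = (1/20)[1*(4)*conj(2) + 1*(-4)*conj(-2) + 2*(1)*conj(1/2 - sqrt(5)/2) + 2*(-1)*conj(-sqrt(5)/2 - 1/2) + 2*(1)*conj(1/2 + sqrt(5)/2) + 2*(-1)*conj(-1/2 + sqrt(5)/2) + 5*(0)*conj(0) + 5*(0)*conj(0)]
      = (1/20)[(8) + (8) + (1 - sqrt(5)) + (1 + sqrt(5)) + (1 + sqrt(5)) + (1 - sqrt(5)) + (0) + (0)] = 20/20 = 1
  <chi_5*chi_6, chi_8> = (1/20)[1*(4)*conj(2) + 1*(-4)*conj(2) + 2*(1)*conj(-sqrt(5)/2 - 1/2) + 2*(-1)*conj(-1/2 + sqrt(5)/2) + 2*(1)*conj(-1/2 + sqrt(5)/2) + 2*(-1)*conj(-sqrt(5)/2 - 1/2) + 5*(0)*conj(0) + 5*(0)*conj(0)]
      = (1/20)[(8) + (-8) + (-sqrt(5) - 1) + (1 - sqrt(5)) + (-1 + sqrt(5)) + (1 + sqrt(5)) + (0) + (0)] = 0/20 = 0
Hence the multiplicities are chi_5: 1, chi_7: 1. Dimension check: dim(chi_5)*dim(chi_6) = 2*2 = 4 and sum (mult * dim) = 1*2 + 1*2 = 4.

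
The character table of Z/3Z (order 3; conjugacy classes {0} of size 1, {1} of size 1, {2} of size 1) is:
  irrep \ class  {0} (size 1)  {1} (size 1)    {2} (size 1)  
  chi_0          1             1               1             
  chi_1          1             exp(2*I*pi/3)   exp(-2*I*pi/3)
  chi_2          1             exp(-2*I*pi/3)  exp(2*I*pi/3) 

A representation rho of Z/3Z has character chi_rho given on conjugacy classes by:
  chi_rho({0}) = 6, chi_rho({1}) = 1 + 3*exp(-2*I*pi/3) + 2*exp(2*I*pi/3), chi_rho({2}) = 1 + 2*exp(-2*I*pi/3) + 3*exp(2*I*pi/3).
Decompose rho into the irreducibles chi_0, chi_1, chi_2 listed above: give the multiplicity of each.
Multiplicities: chi_0: 1, chi_1: 2, chi_2: 3.

Details: Use <chi_rho, chi> = (1/|G|) sum_C |C| * chi_rho(C) * conj(chi(C)) with |G| = 3 for each irreducible chi in the table:
  <chi_rho, chi_0> = (1/3)[1*(6)*conj(1) + 1*(1 + 3*exp(-2*I*pi/3) + 2*exp(2*I*pi/3))*conj(1) + 1*(1 + 2*exp(-2*I*pi/3) + 3*exp(2*I*pi/3))*conj(1)]
      = (1/3)[(6) + (1 + 3*exp(-2*I*pi/3) + 2*exp(2*I*pi/3)) + (1 + 2*exp(-2*I*pi/3) + 3*exp(2*I*pi/3))] = 3/3 = 1
  <chi_rho, chi_1> = (1/3)[1*(6)*conj(1) + 1*(1 + 3*exp(-2*I*pi/3) + 2*exp(2*I*pi/3))*conj(exp(2*I*pi/3)) + 1*(1 + 2*exp(-2*I*pi/3) + 3*exp(2*I*pi/3))*conj(exp(-2*I*pi/3))]
      = (1/3)[(6) + (2 + exp(-2*I*pi/3) + 3*exp(2*I*pi/3)) + (2 + 3*exp(-2*I*pi/3) + exp(2*I*pi/3))] = 6/3 = 2
  <chi_rho, chi_2> = (1/3)[1*(6)*conj(1) + 1*(1 + 3*exp(-2*I*pi/3) + 2*exp(2*I*pi/3))*conj(exp(-2*I*pi/3)) + 1*(1 + 2*exp(-2*I*pi/3) + 3*exp(2*I*pi/3))*conj(exp(2*I*pi/3))]
      = (1/3)[(6) + (3 + 2*exp(-2*I*pi/3) + exp(2*I*pi/3)) + (3 + exp(-2*I*pi/3) + 2*exp(2*I*pi/3))] = 9/3 = 3
(Exp terms are combined using exp(i*s)*conj(exp(i*t)) = exp(i*(s-t)), and sums of them are collapsed using the identity that for every m > 1 the m distinct m-th roots of unity sum to 0, e.g. 1 + exp(2*I*pi/3) + exp(-2*I*pi/3) = 0.)
Dimension check: dim(rho) = sum (mult * dim) = 1*1 + 2*1 + 3*1 = 6 = chi_rho(e) = 6.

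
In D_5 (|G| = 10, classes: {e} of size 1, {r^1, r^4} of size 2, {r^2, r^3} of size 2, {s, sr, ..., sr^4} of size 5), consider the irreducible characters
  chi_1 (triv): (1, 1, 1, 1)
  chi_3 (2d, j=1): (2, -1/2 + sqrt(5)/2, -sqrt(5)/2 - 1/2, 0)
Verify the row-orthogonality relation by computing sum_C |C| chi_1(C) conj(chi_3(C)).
Sum = 0; so <chi_1, chi_3> = 0 (distinct irreducibles are orthogonal).

Working: Compute term by term over conjugacy classes (|C| * chi_1(C) * conj(chi_3(C))):
  1*(1)*conj(2) + 2*(1)*conj(-1/2 + sqrt(5)/2) + 2*(1)*conj(-sqrt(5)/2 - 1/2) + 5*(1)*conj(0)
  = (2) + (-1 + sqrt(5)) + (-sqrt(5) - 1) + (0)
  = 0.
Dividing by |G| = 10 gives 0/10 = 0, matching the row-orthogonality relation <chi_1, chi_3> = [chi_1 = chi_3].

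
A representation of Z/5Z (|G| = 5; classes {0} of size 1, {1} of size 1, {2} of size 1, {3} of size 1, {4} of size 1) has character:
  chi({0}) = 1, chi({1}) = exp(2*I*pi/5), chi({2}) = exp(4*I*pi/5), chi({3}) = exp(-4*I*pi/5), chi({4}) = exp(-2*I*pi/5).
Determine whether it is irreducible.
Irreducible: <chi, chi> = 1.

Proof sketch: <chi, chi> = (1/|G|) sum_C |C| * |chi(C)|^2 = (1/5)[1*|1|^2 + 1*|exp(2*I*pi/5)|^2 + 1*|exp(4*I*pi/5)|^2 + 1*|exp(-4*I*pi/5)|^2 + 1*|exp(-2*I*pi/5)|^2]
  = (1/5)[(1) + (1) + (1) + (1) + (1)] = 5/5 = 1.
(Exp terms are combined using exp(i*s)*conj(exp(i*t)) = exp(i*(s-t)), and sums of them are collapsed using the identity that for every m > 1 the m distinct m-th roots of unity sum to 0, e.g. 1 + exp(2*I*pi/3) + exp(-2*I*pi/3) = 0.)
A character is irreducible iff <chi, chi> = 1, so this representation is irreducible.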